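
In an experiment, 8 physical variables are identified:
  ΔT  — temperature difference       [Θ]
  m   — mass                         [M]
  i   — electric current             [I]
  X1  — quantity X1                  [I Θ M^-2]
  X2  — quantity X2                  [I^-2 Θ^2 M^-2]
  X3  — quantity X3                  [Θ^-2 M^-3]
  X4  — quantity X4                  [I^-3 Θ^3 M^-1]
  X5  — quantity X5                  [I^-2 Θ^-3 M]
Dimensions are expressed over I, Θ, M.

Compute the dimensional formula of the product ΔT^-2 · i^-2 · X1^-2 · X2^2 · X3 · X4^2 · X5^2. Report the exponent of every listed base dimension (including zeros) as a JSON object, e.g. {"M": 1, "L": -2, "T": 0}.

{"I": -18, "Θ": -2, "M": -3}

Dimensional matrix (I×Θ×M by ΔT×m×i×X1×X2×X3×X4×X5):
  I: [ 0  0  1  1 -2  0 -3 -2]
  Θ: [ 1  0  0  1  2 -2  3 -3]
  M: [ 0  1  0 -2 -2 -3 -1  1]
  [I]: (-2)·0+(-2)·1+(-2)·1+(2)·-2+(1)·0+(2)·-3+(2)·-2 = -18
  [Θ]: (-2)·1+(-2)·0+(-2)·1+(2)·2+(1)·-2+(2)·3+(2)·-3 = -2
  [M]: (-2)·0+(-2)·0+(-2)·-2+(2)·-2+(1)·-3+(2)·-1+(2)·1 = -3
⇒ I^-18 Θ^-2 M^-3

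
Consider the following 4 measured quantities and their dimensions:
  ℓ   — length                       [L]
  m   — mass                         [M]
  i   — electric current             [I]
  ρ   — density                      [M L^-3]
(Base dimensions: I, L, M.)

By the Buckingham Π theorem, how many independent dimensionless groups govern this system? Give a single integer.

1

Dimensional matrix (I×L×M by ℓ×m×i×ρ):
  I: [ 0  0  1  0]
  L: [ 1  0  0 -3]
  M: [ 0  1  0  1]
Row reduction gives pivot columns ℓ,m,i; rank = 3
n=4, r=3 ⇒ 1 dimensionless group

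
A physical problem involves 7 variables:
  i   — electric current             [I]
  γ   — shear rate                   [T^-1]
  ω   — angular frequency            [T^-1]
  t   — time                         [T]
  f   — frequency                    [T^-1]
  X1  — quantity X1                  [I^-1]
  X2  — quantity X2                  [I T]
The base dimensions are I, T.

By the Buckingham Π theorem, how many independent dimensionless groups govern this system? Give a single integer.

5

Write exponents as rows I,T / cols i,γ,ω,t,f,X1,X2:
  I: [ 1  0  0  0  0 -1  1]
  T: [ 0 -1 -1  1 -1  0  1]
RREF → pivots at {i,γ} ⇒ r = 2
7 vars − rank 2 = 5 Π groups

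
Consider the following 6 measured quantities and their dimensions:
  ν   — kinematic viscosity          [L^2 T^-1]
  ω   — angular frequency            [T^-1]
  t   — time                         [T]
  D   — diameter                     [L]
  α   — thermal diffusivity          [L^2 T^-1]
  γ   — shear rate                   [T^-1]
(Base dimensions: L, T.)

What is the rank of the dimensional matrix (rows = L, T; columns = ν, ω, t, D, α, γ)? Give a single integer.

2

Exponent matrix [L,T] × [ν,ω,t,D,α,γ]:
  L: [ 2  0  0  1  2  0]
  T: [-1 -1  1  0 -1 -1]
RREF → pivots at {ν,ω} ⇒ r = 2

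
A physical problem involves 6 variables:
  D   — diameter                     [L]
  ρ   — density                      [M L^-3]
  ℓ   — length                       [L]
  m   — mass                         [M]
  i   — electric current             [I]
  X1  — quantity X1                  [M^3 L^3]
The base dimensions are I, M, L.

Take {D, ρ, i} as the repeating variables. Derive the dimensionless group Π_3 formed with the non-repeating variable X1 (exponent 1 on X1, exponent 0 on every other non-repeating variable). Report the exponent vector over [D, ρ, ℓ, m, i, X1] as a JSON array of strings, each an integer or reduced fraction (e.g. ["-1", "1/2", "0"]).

["-12", "-3", "0", "0", "0", "1"]

Write exponents as rows I,M,L / cols D,ρ,ℓ,m,i,X1:
  I: [ 0  0  0  0  1  0]
  M: [ 0  1  0  1  0  3]
  L: [ 1 -3  1  0  0  3]
Echelon form has 3 nonzero rows (pivots: D,ρ,i)
Pivot set = {D,ρ,i}, free = {ℓ,m,X1}
RREF:
  r0: [   1    0    1    3    0   12]
  r1: [   0    1    0    1    0    3]
  r2: [   0    0    0    0    1    0]
Fix exponent of X1 at 1, ℓ at 0, m at 0; solve each RREF row for its pivot's exponent:
  r0: exp(D) + (12)·1 = 0 ⇒ exp(D) = -12
  r1: exp(ρ) + (3)·1 = 0 ⇒ exp(ρ) = -3
  r2: exp(i) + (0)·1 = 0 ⇒ exp(i) = 0
Π_3 = D^-12 · ρ^-3 · X1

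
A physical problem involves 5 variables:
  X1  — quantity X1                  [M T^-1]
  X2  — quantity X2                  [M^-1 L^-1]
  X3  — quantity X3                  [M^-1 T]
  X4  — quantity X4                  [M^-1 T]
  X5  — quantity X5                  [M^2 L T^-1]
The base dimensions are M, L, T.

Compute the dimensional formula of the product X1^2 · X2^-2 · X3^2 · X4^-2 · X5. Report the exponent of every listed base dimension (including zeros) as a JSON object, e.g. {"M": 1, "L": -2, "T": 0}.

{"M": 6, "L": 3, "T": -3}

Write exponents as rows M,L,T / cols X1,X2,X3,X4,X5:
  M: [ 1 -1 -1 -1  2]
  L: [ 0 -1  0  0  1]
  T: [-1  0  1  1 -1]
  [M]: (2)·1+(-2)·-1+(2)·-1+(-2)·-1+(1)·2 = 6
  [L]: (2)·0+(-2)·-1+(2)·0+(-2)·0+(1)·1 = 3
  [T]: (2)·-1+(-2)·0+(2)·1+(-2)·1+(1)·-1 = -3
⇒ M^6 L^3 T^-3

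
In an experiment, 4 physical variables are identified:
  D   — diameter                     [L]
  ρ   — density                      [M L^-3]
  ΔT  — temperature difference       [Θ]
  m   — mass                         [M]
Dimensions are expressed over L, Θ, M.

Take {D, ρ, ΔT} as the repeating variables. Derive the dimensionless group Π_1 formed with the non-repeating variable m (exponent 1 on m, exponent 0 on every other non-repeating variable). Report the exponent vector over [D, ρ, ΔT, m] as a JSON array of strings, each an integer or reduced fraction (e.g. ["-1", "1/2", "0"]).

Exponent matrix [L,Θ,M] × [D,ρ,ΔT,m]:
  L: [ 1 -3  0  0]
  Θ: [ 0  0  1  0]
  M: [ 0  1  0  1]
Row reduction gives pivot columns D,ρ,ΔT; rank = 3
Repeat: D,ρ,ΔT; free: m
RREF:
  r0: [   1    0    0    3]
  r1: [   0    1    0    1]
  r2: [   0    0    1    0]
Fix exponent of m at 1; solve each RREF row for its pivot's exponent:
  r0: exp(D) + (3)·1 = 0 ⇒ exp(D) = -3
  r1: exp(ρ) + (1)·1 = 0 ⇒ exp(ρ) = -1
  r2: exp(ΔT) + (0)·1 = 0 ⇒ exp(ΔT) = 0
Π_1 = D^-3 · ρ^-1 · m

["-3", "-1", "0", "1"]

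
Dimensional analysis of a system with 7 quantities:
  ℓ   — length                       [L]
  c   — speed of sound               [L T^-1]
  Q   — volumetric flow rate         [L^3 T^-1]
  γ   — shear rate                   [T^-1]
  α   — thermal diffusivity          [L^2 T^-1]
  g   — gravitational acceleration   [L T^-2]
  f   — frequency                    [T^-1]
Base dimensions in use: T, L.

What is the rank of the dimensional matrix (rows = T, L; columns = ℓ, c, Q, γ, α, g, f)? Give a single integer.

Write exponents as rows T,L / cols ℓ,c,Q,γ,α,g,f:
  T: [ 0 -1 -1 -1 -1 -2 -1]
  L: [ 1  1  3  0  2  1  0]
Row reduction gives pivot columns ℓ,c; rank = 2

2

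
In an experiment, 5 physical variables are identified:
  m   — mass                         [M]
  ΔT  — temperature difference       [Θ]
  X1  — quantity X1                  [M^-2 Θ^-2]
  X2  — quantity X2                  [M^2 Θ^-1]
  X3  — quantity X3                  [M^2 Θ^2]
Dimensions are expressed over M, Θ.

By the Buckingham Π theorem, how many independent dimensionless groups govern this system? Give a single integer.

Exponent matrix [M,Θ] × [m,ΔT,X1,X2,X3]:
  M: [ 1  0 -2  2  2]
  Θ: [ 0  1 -2 -1  2]
Echelon form has 2 nonzero rows (pivots: m,ΔT)
Π count = n − r = 5 − 2 = 3

3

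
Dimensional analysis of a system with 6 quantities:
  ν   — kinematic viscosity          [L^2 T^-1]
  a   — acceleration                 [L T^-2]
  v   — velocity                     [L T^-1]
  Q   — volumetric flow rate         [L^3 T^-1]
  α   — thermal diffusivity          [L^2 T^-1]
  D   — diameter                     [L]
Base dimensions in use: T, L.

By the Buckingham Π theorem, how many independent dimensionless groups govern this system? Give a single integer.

Exponent matrix [T,L] × [ν,a,v,Q,α,D]:
  T: [-1 -2 -1 -1 -1  0]
  L: [ 2  1  1  3  2  1]
Echelon form has 2 nonzero rows (pivots: ν,a)
n=6, r=2 ⇒ 4 dimensionless groups

4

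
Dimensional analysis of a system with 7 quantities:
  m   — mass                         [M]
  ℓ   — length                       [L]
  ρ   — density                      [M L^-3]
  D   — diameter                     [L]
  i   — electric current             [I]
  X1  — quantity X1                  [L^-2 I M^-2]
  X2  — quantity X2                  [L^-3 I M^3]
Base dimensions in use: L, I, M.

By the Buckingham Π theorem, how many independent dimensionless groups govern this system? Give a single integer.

Write exponents as rows L,I,M / cols m,ℓ,ρ,D,i,X1,X2:
  L: [ 0  1 -3  1  0 -2 -3]
  I: [ 0  0  0  0  1  1  1]
  M: [ 1  0  1  0  0 -2  3]
RREF → pivots at {m,ℓ,i} ⇒ r = 3
Π count = n − r = 7 − 3 = 4

4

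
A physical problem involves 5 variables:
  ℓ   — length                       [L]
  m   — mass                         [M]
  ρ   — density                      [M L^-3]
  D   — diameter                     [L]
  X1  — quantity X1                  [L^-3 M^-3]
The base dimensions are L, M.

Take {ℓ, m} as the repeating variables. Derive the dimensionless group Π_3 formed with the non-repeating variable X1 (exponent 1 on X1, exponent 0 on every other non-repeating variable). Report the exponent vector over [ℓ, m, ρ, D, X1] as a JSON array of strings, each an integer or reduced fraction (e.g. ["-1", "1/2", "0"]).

Dimensional matrix (L×M by ℓ×m×ρ×D×X1):
  L: [ 1  0 -3  1 -3]
  M: [ 0  1  1  0 -3]
Row reduction gives pivot columns ℓ,m; rank = 2
Pivot set = {ℓ,m}, free = {ρ,D,X1}
RREF:
  r0: [   1    0   -3    1   -3]
  r1: [   0    1    1    0   -3]
Fix exponent of X1 at 1, ρ at 0, D at 0; solve each RREF row for its pivot's exponent:
  r0: exp(ℓ) + (-3)·1 = 0 ⇒ exp(ℓ) = 3
  r1: exp(m) + (-3)·1 = 0 ⇒ exp(m) = 3
Π_3 = ℓ^3 · m^3 · X1

["3", "3", "0", "0", "1"]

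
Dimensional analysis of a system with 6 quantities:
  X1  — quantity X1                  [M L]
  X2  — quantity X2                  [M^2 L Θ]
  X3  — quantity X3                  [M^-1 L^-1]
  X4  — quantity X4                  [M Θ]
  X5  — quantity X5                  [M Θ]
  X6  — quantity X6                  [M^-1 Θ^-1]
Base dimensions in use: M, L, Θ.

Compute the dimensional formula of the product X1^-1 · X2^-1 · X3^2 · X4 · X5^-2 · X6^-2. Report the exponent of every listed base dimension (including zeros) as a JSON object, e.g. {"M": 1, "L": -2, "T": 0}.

Exponent matrix [M,L,Θ] × [X1,X2,X3,X4,X5,X6]:
  M: [ 1  2 -1  1  1 -1]
  L: [ 1  1 -1  0  0  0]
  Θ: [ 0  1  0  1  1 -1]
  [M]: (-1)·1+(-1)·2+(2)·-1+(1)·1+(-2)·1+(-2)·-1 = -4
  [L]: (-1)·1+(-1)·1+(2)·-1+(1)·0+(-2)·0+(-2)·0 = -4
  [Θ]: (-1)·0+(-1)·1+(2)·0+(1)·1+(-2)·1+(-2)·-1 = 0
⇒ M^-4 L^-4

{"M": -4, "L": -4, "Θ": 0}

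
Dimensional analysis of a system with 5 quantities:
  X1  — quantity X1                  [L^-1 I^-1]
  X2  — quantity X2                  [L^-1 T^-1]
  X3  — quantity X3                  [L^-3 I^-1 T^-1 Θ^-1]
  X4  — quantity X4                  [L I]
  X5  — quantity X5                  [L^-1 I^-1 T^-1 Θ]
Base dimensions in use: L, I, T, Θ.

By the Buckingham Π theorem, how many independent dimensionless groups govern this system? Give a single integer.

Dimensional matrix (L×I×T×Θ by X1×X2×X3×X4×X5):
  L: [-1 -1 -3  1 -1]
  I: [-1  0 -1  1 -1]
  T: [ 0 -1 -1  0 -1]
  Θ: [ 0  0 -1  0  1]
Row reduction gives pivot columns X1,X2,X3; rank = 3
n=5, r=3 ⇒ 2 dimensionless groups

2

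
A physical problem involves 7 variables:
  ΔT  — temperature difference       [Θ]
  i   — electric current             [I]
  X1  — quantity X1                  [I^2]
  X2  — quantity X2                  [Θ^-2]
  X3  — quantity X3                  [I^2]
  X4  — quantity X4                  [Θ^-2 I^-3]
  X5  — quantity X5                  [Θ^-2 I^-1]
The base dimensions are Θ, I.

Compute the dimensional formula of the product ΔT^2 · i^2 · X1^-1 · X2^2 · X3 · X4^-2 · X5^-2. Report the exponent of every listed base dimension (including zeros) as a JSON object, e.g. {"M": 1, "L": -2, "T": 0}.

{"Θ": 6, "I": 10}

Dimensional matrix (Θ×I by ΔT×i×X1×X2×X3×X4×X5):
  Θ: [ 1  0  0 -2  0 -2 -2]
  I: [ 0  1  2  0  2 -3 -1]
  [Θ]: (2)·1+(2)·0+(-1)·0+(2)·-2+(1)·0+(-2)·-2+(-2)·-2 = 6
  [I]: (2)·0+(2)·1+(-1)·2+(2)·0+(1)·2+(-2)·-3+(-2)·-1 = 10
⇒ Θ^6 I^10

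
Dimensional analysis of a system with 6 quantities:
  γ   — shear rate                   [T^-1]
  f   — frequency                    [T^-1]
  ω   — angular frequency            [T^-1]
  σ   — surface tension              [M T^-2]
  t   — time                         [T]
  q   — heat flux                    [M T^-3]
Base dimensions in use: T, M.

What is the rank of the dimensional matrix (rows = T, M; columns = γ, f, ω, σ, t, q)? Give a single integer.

2

Write exponents as rows T,M / cols γ,f,ω,σ,t,q:
  T: [-1 -1 -1 -2  1 -3]
  M: [ 0  0  0  1  0  1]
Row reduction gives pivot columns γ,σ; rank = 2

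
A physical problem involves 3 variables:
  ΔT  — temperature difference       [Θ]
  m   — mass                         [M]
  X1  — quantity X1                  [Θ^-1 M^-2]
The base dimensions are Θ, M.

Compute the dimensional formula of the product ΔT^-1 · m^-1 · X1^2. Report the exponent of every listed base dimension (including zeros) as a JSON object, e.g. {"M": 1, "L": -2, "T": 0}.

{"Θ": -3, "M": -5}

Dimensional matrix (Θ×M by ΔT×m×X1):
  Θ: [ 1  0 -1]
  M: [ 0  1 -2]
  [Θ]: (-1)·1+(-1)·0+(2)·-1 = -3
  [M]: (-1)·0+(-1)·1+(2)·-2 = -5
⇒ Θ^-3 M^-5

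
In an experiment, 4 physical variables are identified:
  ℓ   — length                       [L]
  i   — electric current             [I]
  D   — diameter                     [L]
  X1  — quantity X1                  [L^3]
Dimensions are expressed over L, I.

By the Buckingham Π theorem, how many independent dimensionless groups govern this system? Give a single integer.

2

Exponent matrix [L,I] × [ℓ,i,D,X1]:
  L: [ 1  0  1  3]
  I: [ 0  1  0  0]
Row reduction gives pivot columns ℓ,i; rank = 2
n=4, r=2 ⇒ 2 dimensionless groups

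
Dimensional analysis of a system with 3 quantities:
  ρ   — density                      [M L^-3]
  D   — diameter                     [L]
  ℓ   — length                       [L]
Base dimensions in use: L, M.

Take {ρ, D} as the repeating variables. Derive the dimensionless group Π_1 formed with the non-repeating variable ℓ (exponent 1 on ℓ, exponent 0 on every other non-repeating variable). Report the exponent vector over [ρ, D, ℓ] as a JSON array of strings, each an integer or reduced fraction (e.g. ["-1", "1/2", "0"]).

Write exponents as rows L,M / cols ρ,D,ℓ:
  L: [-3  1  1]
  M: [ 1  0  0]
RREF → pivots at {ρ,D} ⇒ r = 2
Pivot set = {ρ,D}, free = {ℓ}
RREF:
  r0: [   1    0    0]
  r1: [   0    1    1]
Fix exponent of ℓ at 1; solve each RREF row for its pivot's exponent:
  r0: exp(ρ) + (0)·1 = 0 ⇒ exp(ρ) = 0
  r1: exp(D) + (1)·1 = 0 ⇒ exp(D) = -1
Π_1 = D^-1 · ℓ

["0", "-1", "1"]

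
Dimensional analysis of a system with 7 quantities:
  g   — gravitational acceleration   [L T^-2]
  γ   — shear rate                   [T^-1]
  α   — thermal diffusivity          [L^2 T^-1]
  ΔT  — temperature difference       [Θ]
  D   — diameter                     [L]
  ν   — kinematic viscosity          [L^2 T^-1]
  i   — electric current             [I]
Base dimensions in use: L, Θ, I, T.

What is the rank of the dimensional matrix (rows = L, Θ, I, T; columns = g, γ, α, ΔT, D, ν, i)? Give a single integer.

Write exponents as rows L,Θ,I,T / cols g,γ,α,ΔT,D,ν,i:
  L: [ 1  0  2  0  1  2  0]
  Θ: [ 0  0  0  1  0  0  0]
  I: [ 0  0  0  0  0  0  1]
  T: [-2 -1 -1  0  0 -1  0]
Row reduction gives pivot columns g,γ,ΔT,i; rank = 4

4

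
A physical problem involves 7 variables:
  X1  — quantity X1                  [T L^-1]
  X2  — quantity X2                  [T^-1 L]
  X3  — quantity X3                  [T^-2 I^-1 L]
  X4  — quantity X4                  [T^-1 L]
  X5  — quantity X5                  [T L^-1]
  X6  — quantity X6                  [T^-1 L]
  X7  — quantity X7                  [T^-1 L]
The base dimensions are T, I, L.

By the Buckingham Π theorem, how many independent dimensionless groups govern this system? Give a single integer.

5

Exponent matrix [T,I,L] × [X1,X2,X3,X4,X5,X6,X7]:
  T: [ 1 -1 -2 -1  1 -1 -1]
  I: [ 0  0 -1  0  0  0  0]
  L: [-1  1  1  1 -1  1  1]
Row reduction gives pivot columns X1,X3; rank = 2
7 vars − rank 2 = 5 Π groups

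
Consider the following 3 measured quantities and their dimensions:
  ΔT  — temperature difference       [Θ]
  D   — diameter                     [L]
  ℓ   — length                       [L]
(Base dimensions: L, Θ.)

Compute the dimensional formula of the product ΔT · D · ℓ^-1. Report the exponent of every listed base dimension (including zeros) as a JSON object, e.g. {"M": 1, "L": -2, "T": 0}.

{"L": 0, "Θ": 1}

Write exponents as rows L,Θ / cols ΔT,D,ℓ:
  L: [ 0  1  1]
  Θ: [ 1  0  0]
  [L]: (1)·0+(1)·1+(-1)·1 = 0
  [Θ]: (1)·1+(1)·0+(-1)·0 = 1
⇒ Θ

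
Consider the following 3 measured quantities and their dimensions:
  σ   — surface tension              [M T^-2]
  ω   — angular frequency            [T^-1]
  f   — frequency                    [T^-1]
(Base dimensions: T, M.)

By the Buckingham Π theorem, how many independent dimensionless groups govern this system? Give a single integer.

Exponent matrix [T,M] × [σ,ω,f]:
  T: [-2 -1 -1]
  M: [ 1  0  0]
RREF → pivots at {σ,ω} ⇒ r = 2
Π count = n − r = 3 − 2 = 1

1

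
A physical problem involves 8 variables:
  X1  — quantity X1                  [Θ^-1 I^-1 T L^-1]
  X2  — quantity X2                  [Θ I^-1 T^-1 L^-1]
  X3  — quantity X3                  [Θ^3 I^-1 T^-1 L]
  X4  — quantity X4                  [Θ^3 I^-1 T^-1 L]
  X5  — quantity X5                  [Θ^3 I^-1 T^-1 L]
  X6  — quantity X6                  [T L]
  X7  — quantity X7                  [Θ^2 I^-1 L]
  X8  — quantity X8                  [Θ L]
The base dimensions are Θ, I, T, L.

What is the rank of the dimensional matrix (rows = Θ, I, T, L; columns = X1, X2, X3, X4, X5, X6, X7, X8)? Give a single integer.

3

Write exponents as rows Θ,I,T,L / cols X1,X2,X3,X4,X5,X6,X7,X8:
  Θ: [-1  1  3  3  3  0  2  1]
  I: [-1 -1 -1 -1 -1  0 -1  0]
  T: [ 1 -1 -1 -1 -1  1  0  0]
  L: [-1 -1  1  1  1  1  1  1]
Row reduction gives pivot columns X1,X2,X3; rank = 3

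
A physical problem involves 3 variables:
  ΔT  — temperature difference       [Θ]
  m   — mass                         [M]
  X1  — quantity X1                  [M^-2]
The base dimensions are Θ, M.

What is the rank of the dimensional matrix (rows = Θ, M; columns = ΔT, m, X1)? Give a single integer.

Exponent matrix [Θ,M] × [ΔT,m,X1]:
  Θ: [ 1  0  0]
  M: [ 0  1 -2]
Row reduction gives pivot columns ΔT,m; rank = 2

2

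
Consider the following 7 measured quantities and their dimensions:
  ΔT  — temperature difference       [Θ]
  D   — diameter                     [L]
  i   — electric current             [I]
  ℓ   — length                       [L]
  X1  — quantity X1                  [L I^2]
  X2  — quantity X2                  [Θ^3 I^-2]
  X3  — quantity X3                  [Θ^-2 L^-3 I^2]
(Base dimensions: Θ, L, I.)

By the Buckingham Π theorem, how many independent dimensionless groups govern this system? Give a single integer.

4

Write exponents as rows Θ,L,I / cols ΔT,D,i,ℓ,X1,X2,X3:
  Θ: [ 1  0  0  0  0  3 -2]
  L: [ 0  1  0  1  1  0 -3]
  I: [ 0  0  1  0  2 -2  2]
Row reduction gives pivot columns ΔT,D,i; rank = 3
Π count = n − r = 7 − 3 = 4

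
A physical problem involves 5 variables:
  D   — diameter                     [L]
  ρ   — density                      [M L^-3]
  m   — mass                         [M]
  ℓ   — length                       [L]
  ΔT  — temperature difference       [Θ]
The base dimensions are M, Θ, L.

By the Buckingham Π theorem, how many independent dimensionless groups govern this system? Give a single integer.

Exponent matrix [M,Θ,L] × [D,ρ,m,ℓ,ΔT]:
  M: [ 0  1  1  0  0]
  Θ: [ 0  0  0  0  1]
  L: [ 1 -3  0  1  0]
Echelon form has 3 nonzero rows (pivots: D,ρ,ΔT)
n=5, r=3 ⇒ 2 dimensionless groups

2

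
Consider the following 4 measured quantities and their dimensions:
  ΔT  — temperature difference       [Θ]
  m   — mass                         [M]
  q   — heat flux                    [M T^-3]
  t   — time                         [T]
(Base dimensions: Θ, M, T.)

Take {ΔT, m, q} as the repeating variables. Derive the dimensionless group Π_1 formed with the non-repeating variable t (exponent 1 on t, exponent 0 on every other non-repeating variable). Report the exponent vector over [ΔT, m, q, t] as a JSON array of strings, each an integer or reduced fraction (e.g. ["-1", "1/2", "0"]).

["0", "-1/3", "1/3", "1"]

Dimensional matrix (Θ×M×T by ΔT×m×q×t):
  Θ: [ 1  0  0  0]
  M: [ 0  1  1  0]
  T: [ 0  0 -3  1]
Echelon form has 3 nonzero rows (pivots: ΔT,m,q)
Repeat: ΔT,m,q; free: t
RREF:
  r0: [   1    0    0    0]
  r1: [   0    1    0  1/3]
  r2: [   0    0    1 -1/3]
Fix exponent of t at 1; solve each RREF row for its pivot's exponent:
  r0: exp(ΔT) + (0)·1 = 0 ⇒ exp(ΔT) = 0
  r1: exp(m) + (1/3)·1 = 0 ⇒ exp(m) = -1/3
  r2: exp(q) + (-1/3)·1 = 0 ⇒ exp(q) = 1/3
Π_1 = m^(-1/3) · q^(1/3) · t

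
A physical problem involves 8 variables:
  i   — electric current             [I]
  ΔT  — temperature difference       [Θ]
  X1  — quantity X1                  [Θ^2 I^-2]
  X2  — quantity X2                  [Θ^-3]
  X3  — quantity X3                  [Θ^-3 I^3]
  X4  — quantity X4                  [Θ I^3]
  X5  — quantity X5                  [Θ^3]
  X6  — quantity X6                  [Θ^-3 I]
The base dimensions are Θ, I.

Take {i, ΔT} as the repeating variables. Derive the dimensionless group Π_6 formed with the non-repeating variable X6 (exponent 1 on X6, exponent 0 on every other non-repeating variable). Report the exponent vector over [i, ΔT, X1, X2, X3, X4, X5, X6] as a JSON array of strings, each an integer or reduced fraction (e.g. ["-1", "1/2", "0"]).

["-1", "3", "0", "0", "0", "0", "0", "1"]

Write exponents as rows Θ,I / cols i,ΔT,X1,X2,X3,X4,X5,X6:
  Θ: [ 0  1  2 -3 -3  1  3 -3]
  I: [ 1  0 -2  0  3  3  0  1]
RREF → pivots at {i,ΔT} ⇒ r = 2
Pivot set = {i,ΔT}, free = {X1,X2,X3,X4,X5,X6}
RREF:
  r0: [   1    0   -2    0    3    3    0    1]
  r1: [   0    1    2   -3   -3    1    3   -3]
Fix exponent of X6 at 1, X1 at 0, X2 at 0, X3 at 0, X4 at 0, X5 at 0; solve each RREF row for its pivot's exponent:
  r0: exp(i) + (1)·1 = 0 ⇒ exp(i) = -1
  r1: exp(ΔT) + (-3)·1 = 0 ⇒ exp(ΔT) = 3
Π_6 = i^-1 · ΔT^3 · X6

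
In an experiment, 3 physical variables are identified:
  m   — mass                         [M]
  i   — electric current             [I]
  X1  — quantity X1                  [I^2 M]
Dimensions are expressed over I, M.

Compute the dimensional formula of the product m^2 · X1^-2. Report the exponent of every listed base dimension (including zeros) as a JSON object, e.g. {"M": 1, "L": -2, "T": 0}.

{"I": -4, "M": 0}

Exponent matrix [I,M] × [m,i,X1]:
  I: [ 0  1  2]
  M: [ 1  0  1]
  [I]: (2)·0+(-2)·2 = -4
  [M]: (2)·1+(-2)·1 = 0
⇒ I^-4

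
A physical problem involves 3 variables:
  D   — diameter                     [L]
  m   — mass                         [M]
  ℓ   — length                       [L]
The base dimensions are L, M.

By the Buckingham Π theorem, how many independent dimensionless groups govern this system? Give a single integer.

1

Dimensional matrix (L×M by D×m×ℓ):
  L: [ 1  0  1]
  M: [ 0  1  0]
RREF → pivots at {D,m} ⇒ r = 2
n=3, r=2 ⇒ 1 dimensionless group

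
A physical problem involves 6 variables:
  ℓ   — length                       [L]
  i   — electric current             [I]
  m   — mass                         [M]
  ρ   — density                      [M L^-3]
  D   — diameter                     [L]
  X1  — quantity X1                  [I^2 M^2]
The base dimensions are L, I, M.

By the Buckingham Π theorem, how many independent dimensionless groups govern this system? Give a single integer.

Write exponents as rows L,I,M / cols ℓ,i,m,ρ,D,X1:
  L: [ 1  0  0 -3  1  0]
  I: [ 0  1  0  0  0  2]
  M: [ 0  0  1  1  0  2]
Row reduction gives pivot columns ℓ,i,m; rank = 3
n=6, r=3 ⇒ 3 dimensionless groups

3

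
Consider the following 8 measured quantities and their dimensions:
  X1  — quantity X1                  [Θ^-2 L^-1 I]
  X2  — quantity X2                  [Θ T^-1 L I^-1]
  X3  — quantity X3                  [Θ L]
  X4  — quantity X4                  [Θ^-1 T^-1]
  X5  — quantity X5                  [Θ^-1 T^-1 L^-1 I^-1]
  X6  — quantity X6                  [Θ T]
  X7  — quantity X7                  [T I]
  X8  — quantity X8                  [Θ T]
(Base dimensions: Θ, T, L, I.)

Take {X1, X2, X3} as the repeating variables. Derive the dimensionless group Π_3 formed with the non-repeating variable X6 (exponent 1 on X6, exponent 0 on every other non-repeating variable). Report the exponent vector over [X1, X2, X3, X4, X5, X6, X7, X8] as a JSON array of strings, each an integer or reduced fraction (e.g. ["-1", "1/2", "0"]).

["1", "1", "0", "0", "0", "1", "0", "0"]

Write exponents as rows Θ,T,L,I / cols X1,X2,X3,X4,X5,X6,X7,X8:
  Θ: [-2  1  1 -1 -1  1  0  1]
  T: [ 0 -1  0 -1 -1  1  1  1]
  L: [-1  1  1  0 -1  0  0  0]
  I: [ 1 -1  0  0 -1  0  1  0]
RREF → pivots at {X1,X2,X3} ⇒ r = 3
Pivot set = {X1,X2,X3}, free = {X4,X5,X6,X7,X8}
RREF:
  r0: [   1    0    0    1    0   -1    0   -1]
  r1: [   0    1    0    1    1   -1   -1   -1]
  r2: [   0    0    1    0   -2    0    1    0]
  r3: [   0    0    0    0    0    0    0    0]
Fix exponent of X6 at 1, X4 at 0, X5 at 0, X7 at 0, X8 at 0; solve each RREF row for its pivot's exponent:
  r0: exp(X1) + (-1)·1 = 0 ⇒ exp(X1) = 1
  r1: exp(X2) + (-1)·1 = 0 ⇒ exp(X2) = 1
  r2: exp(X3) + (0)·1 = 0 ⇒ exp(X3) = 0
Π_3 = X1 · X2 · X6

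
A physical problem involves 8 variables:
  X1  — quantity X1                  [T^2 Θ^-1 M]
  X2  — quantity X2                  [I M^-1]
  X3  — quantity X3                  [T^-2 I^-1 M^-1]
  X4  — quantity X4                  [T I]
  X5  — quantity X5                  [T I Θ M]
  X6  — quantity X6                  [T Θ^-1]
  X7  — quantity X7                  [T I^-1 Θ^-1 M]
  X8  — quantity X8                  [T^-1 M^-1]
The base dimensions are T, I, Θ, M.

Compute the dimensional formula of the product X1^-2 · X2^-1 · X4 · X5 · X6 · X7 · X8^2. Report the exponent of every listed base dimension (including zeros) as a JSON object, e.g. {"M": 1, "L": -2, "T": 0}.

Exponent matrix [T,I,Θ,M] × [X1,X2,X3,X4,X5,X6,X7,X8]:
  T: [ 2  0 -2  1  1  1  1 -1]
  I: [ 0  1 -1  1  1  0 -1  0]
  Θ: [-1  0  0  0  1 -1 -1  0]
  M: [ 1 -1 -1  0  1  0  1 -1]
  [T]: (-2)·2+(-1)·0+(1)·1+(1)·1+(1)·1+(1)·1+(2)·-1 = -2
  [I]: (-2)·0+(-1)·1+(1)·1+(1)·1+(1)·0+(1)·-1+(2)·0 = 0
  [Θ]: (-2)·-1+(-1)·0+(1)·0+(1)·1+(1)·-1+(1)·-1+(2)·0 = 1
  [M]: (-2)·1+(-1)·-1+(1)·0+(1)·1+(1)·0+(1)·1+(2)·-1 = -1
⇒ T^-2 Θ M^-1

{"T": -2, "I": 0, "Θ": 1, "M": -1}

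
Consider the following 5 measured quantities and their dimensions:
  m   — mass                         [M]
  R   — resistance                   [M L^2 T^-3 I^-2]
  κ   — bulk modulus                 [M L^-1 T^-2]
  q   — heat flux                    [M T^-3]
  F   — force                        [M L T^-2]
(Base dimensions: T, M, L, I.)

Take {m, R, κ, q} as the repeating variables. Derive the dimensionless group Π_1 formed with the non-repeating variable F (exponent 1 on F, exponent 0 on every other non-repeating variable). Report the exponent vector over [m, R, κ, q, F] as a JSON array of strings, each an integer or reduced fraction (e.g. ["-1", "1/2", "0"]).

["-2/3", "0", "1", "-4/3", "1"]

Write exponents as rows T,M,L,I / cols m,R,κ,q,F:
  T: [ 0 -3 -2 -3 -2]
  M: [ 1  1  1  1  1]
  L: [ 0  2 -1  0  1]
  I: [ 0 -2  0  0  0]
Row reduction gives pivot columns m,R,κ,q; rank = 4
Pivot set = {m,R,κ,q}, free = {F}
RREF:
  r0: [   1    0    0    0  2/3]
  r1: [   0    1    0    0    0]
  r2: [   0    0    1    0   -1]
  r3: [   0    0    0    1  4/3]
Fix exponent of F at 1; solve each RREF row for its pivot's exponent:
  r0: exp(m) + (2/3)·1 = 0 ⇒ exp(m) = -2/3
  r1: exp(R) + (0)·1 = 0 ⇒ exp(R) = 0
  r2: exp(κ) + (-1)·1 = 0 ⇒ exp(κ) = 1
  r3: exp(q) + (4/3)·1 = 0 ⇒ exp(q) = -4/3
Π_1 = m^(-2/3) · κ · q^(-4/3) · F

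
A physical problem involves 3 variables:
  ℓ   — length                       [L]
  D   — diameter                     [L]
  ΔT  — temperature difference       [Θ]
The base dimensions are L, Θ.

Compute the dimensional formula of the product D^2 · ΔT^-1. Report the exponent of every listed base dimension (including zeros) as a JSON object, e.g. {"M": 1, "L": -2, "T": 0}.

Write exponents as rows L,Θ / cols ℓ,D,ΔT:
  L: [ 1  1  0]
  Θ: [ 0  0  1]
  [L]: (2)·1+(-1)·0 = 2
  [Θ]: (2)·0+(-1)·1 = -1
⇒ L^2 Θ^-1

{"L": 2, "Θ": -1}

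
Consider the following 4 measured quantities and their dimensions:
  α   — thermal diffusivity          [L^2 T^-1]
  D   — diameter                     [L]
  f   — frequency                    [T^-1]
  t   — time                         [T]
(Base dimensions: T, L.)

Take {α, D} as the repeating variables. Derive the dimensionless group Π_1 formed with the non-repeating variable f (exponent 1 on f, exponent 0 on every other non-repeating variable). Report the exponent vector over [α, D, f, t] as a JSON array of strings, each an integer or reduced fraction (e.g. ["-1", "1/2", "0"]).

["-1", "2", "1", "0"]

Exponent matrix [T,L] × [α,D,f,t]:
  T: [-1  0 -1  1]
  L: [ 2  1  0  0]
RREF → pivots at {α,D} ⇒ r = 2
Repeat: α,D; free: f,t
RREF:
  r0: [   1    0    1   -1]
  r1: [   0    1   -2    2]
Fix exponent of f at 1, t at 0; solve each RREF row for its pivot's exponent:
  r0: exp(α) + (1)·1 = 0 ⇒ exp(α) = -1
  r1: exp(D) + (-2)·1 = 0 ⇒ exp(D) = 2
Π_1 = α^-1 · D^2 · f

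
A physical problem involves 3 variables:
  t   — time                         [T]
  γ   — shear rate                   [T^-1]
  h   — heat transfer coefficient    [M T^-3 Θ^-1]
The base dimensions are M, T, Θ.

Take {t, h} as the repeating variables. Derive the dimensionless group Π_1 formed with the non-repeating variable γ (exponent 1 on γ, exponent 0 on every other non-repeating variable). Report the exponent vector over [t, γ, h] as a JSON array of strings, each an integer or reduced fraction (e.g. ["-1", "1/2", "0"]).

Dimensional matrix (M×T×Θ by t×γ×h):
  M: [ 0  0  1]
  T: [ 1 -1 -3]
  Θ: [ 0  0 -1]
Echelon form has 2 nonzero rows (pivots: t,h)
Repeat: t,h; free: γ
RREF:
  r0: [   1   -1    0]
  r1: [   0    0    1]
  r2: [   0    0    0]
Fix exponent of γ at 1; solve each RREF row for its pivot's exponent:
  r0: exp(t) + (-1)·1 = 0 ⇒ exp(t) = 1
  r1: exp(h) + (0)·1 = 0 ⇒ exp(h) = 0
Π_1 = t · γ

["1", "1", "0"]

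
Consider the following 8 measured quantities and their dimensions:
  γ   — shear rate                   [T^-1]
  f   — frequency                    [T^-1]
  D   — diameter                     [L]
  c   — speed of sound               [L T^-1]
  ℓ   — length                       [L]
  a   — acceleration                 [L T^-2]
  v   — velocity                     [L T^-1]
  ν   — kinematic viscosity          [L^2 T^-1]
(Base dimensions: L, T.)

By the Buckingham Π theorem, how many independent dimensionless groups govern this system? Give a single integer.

6

Write exponents as rows L,T / cols γ,f,D,c,ℓ,a,v,ν:
  L: [ 0  0  1  1  1  1  1  2]
  T: [-1 -1  0 -1  0 -2 -1 -1]
Row reduction gives pivot columns γ,D; rank = 2
Π count = n − r = 8 − 2 = 6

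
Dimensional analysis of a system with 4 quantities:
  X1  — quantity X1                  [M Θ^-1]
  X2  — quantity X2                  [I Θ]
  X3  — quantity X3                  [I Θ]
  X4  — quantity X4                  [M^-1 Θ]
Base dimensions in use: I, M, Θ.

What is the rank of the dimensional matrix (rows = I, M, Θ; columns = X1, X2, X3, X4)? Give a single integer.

2

Write exponents as rows I,M,Θ / cols X1,X2,X3,X4:
  I: [ 0  1  1  0]
  M: [ 1  0  0 -1]
  Θ: [-1  1  1  1]
Echelon form has 2 nonzero rows (pivots: X1,X2)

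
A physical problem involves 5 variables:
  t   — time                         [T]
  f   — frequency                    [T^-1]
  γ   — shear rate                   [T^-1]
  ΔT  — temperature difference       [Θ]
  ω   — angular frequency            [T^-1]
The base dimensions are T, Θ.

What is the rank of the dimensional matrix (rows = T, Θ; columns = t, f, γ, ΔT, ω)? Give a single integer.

Dimensional matrix (T×Θ by t×f×γ×ΔT×ω):
  T: [ 1 -1 -1  0 -1]
  Θ: [ 0  0  0  1  0]
RREF → pivots at {t,ΔT} ⇒ r = 2

2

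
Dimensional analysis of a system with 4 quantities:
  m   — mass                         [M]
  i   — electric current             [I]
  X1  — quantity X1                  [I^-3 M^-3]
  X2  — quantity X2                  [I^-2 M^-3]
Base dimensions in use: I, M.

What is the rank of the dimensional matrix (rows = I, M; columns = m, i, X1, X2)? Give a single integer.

2

Write exponents as rows I,M / cols m,i,X1,X2:
  I: [ 0  1 -3 -2]
  M: [ 1  0 -3 -3]
Row reduction gives pivot columns m,i; rank = 2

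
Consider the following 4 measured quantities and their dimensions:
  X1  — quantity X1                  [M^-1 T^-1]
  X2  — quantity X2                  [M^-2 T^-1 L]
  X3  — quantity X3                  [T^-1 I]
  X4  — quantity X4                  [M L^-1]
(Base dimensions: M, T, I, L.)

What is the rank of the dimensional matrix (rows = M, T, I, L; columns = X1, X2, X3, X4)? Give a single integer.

Write exponents as rows M,T,I,L / cols X1,X2,X3,X4:
  M: [-1 -2  0  1]
  T: [-1 -1 -1  0]
  I: [ 0  0  1  0]
  L: [ 0  1  0 -1]
Row reduction gives pivot columns X1,X2,X3; rank = 3

3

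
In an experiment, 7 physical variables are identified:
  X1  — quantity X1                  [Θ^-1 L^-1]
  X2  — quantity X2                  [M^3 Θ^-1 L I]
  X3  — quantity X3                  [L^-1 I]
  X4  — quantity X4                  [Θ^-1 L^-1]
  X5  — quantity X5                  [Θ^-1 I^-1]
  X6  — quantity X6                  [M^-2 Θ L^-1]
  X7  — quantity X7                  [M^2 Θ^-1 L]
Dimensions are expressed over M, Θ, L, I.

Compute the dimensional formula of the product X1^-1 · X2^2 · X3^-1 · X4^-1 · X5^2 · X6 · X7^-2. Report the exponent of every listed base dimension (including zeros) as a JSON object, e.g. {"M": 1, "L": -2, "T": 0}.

Dimensional matrix (M×Θ×L×I by X1×X2×X3×X4×X5×X6×X7):
  M: [ 0  3  0  0  0 -2  2]
  Θ: [-1 -1  0 -1 -1  1 -1]
  L: [-1  1 -1 -1  0 -1  1]
  I: [ 0  1  1  0 -1  0  0]
  [M]: (-1)·0+(2)·3+(-1)·0+(-1)·0+(2)·0+(1)·-2+(-2)·2 = 0
  [Θ]: (-1)·-1+(2)·-1+(-1)·0+(-1)·-1+(2)·-1+(1)·1+(-2)·-1 = 1
  [L]: (-1)·-1+(2)·1+(-1)·-1+(-1)·-1+(2)·0+(1)·-1+(-2)·1 = 2
  [I]: (-1)·0+(2)·1+(-1)·1+(-1)·0+(2)·-1+(1)·0+(-2)·0 = -1
⇒ Θ L^2 I^-1

{"M": 0, "Θ": 1, "L": 2, "I": -1}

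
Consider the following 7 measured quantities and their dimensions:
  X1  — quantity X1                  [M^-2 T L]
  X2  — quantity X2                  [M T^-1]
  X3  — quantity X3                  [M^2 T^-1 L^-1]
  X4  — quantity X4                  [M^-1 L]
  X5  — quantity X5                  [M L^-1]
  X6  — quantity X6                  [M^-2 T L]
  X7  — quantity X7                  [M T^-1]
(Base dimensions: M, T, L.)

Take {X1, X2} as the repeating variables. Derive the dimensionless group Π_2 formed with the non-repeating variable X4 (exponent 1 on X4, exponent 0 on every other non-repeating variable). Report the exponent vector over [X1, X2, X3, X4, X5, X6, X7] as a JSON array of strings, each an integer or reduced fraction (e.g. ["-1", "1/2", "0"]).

Write exponents as rows M,T,L / cols X1,X2,X3,X4,X5,X6,X7:
  M: [-2  1  2 -1  1 -2  1]
  T: [ 1 -1 -1  0  0  1 -1]
  L: [ 1  0 -1  1 -1  1  0]
Row reduction gives pivot columns X1,X2; rank = 2
Pivot set = {X1,X2}, free = {X3,X4,X5,X6,X7}
RREF:
  r0: [   1    0   -1    1   -1    1    0]
  r1: [   0    1    0    1   -1    0    1]
  r2: [   0    0    0    0    0    0    0]
Fix exponent of X4 at 1, X3 at 0, X5 at 0, X6 at 0, X7 at 0; solve each RREF row for its pivot's exponent:
  r0: exp(X1) + (1)·1 = 0 ⇒ exp(X1) = -1
  r1: exp(X2) + (1)·1 = 0 ⇒ exp(X2) = -1
Π_2 = X1^-1 · X2^-1 · X4

["-1", "-1", "0", "1", "0", "0", "0"]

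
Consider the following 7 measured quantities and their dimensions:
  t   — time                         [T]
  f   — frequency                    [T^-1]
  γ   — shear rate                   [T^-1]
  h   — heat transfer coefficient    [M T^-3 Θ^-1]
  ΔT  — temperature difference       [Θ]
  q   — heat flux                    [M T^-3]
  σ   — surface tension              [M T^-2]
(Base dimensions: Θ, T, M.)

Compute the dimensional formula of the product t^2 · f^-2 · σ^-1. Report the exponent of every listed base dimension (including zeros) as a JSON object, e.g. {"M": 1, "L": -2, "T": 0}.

Dimensional matrix (Θ×T×M by t×f×γ×h×ΔT×q×σ):
  Θ: [ 0  0  0 -1  1  0  0]
  T: [ 1 -1 -1 -3  0 -3 -2]
  M: [ 0  0  0  1  0  1  1]
  [Θ]: (2)·0+(-2)·0+(-1)·0 = 0
  [T]: (2)·1+(-2)·-1+(-1)·-2 = 6
  [M]: (2)·0+(-2)·0+(-1)·1 = -1
⇒ T^6 M^-1

{"Θ": 0, "T": 6, "M": -1}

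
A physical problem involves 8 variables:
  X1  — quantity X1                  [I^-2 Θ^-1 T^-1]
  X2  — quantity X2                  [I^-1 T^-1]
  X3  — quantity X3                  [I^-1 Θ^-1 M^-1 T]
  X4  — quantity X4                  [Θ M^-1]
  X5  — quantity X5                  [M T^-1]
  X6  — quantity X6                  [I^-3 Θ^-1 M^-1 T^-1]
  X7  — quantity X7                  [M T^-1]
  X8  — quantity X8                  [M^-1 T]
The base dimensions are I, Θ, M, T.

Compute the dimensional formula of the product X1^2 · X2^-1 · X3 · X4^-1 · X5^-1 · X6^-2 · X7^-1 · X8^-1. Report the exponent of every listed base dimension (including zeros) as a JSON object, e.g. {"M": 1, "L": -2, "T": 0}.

{"I": 2, "Θ": -2, "M": 1, "T": 3}

Write exponents as rows I,Θ,M,T / cols X1,X2,X3,X4,X5,X6,X7,X8:
  I: [-2 -1 -1  0  0 -3  0  0]
  Θ: [-1  0 -1  1  0 -1  0  0]
  M: [ 0  0 -1 -1  1 -1  1 -1]
  T: [-1 -1  1  0 -1 -1 -1  1]
  [I]: (2)·-2+(-1)·-1+(1)·-1+(-1)·0+(-1)·0+(-2)·-3+(-1)·0+(-1)·0 = 2
  [Θ]: (2)·-1+(-1)·0+(1)·-1+(-1)·1+(-1)·0+(-2)·-1+(-1)·0+(-1)·0 = -2
  [M]: (2)·0+(-1)·0+(1)·-1+(-1)·-1+(-1)·1+(-2)·-1+(-1)·1+(-1)·-1 = 1
  [T]: (2)·-1+(-1)·-1+(1)·1+(-1)·0+(-1)·-1+(-2)·-1+(-1)·-1+(-1)·1 = 3
⇒ I^2 Θ^-2 M T^3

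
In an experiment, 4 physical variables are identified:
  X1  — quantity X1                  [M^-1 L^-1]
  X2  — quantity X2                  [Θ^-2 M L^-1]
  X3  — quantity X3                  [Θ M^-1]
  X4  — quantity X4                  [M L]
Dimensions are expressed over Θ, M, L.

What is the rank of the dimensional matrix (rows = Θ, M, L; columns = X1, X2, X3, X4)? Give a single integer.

Write exponents as rows Θ,M,L / cols X1,X2,X3,X4:
  Θ: [ 0 -2  1  0]
  M: [-1  1 -1  1]
  L: [-1 -1  0  1]
Row reduction gives pivot columns X1,X2; rank = 2

2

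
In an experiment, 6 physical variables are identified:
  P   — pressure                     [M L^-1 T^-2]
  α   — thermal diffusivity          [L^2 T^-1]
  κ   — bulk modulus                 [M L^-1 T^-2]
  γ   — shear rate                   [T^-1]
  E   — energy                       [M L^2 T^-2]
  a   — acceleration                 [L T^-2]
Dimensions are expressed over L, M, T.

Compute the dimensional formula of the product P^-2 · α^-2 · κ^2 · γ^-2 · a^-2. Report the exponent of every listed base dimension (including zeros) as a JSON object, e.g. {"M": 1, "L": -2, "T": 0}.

Exponent matrix [L,M,T] × [P,α,κ,γ,E,a]:
  L: [-1  2 -1  0  2  1]
  M: [ 1  0  1  0  1  0]
  T: [-2 -1 -2 -1 -2 -2]
  [L]: (-2)·-1+(-2)·2+(2)·-1+(-2)·0+(-2)·1 = -6
  [M]: (-2)·1+(-2)·0+(2)·1+(-2)·0+(-2)·0 = 0
  [T]: (-2)·-2+(-2)·-1+(2)·-2+(-2)·-1+(-2)·-2 = 8
⇒ L^-6 T^8

{"L": -6, "M": 0, "T": 8}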